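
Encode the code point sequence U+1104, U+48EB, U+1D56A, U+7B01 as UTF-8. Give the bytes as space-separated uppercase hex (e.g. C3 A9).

E1 84 84 E4 A3 AB F0 9D 95 AA E7 AC 81

U+1104: 3-byte form → E1 84 84.
U+48EB: 3-byte form → E4 A3 AB.
U+1D56A: 4-byte form → F0 9D 95 AA.
U+7B01: 3-byte form → E7 AC 81.
Concatenated (13 bytes): E1 84 84 E4 A3 AB F0 9D 95 AA E7 AC 81.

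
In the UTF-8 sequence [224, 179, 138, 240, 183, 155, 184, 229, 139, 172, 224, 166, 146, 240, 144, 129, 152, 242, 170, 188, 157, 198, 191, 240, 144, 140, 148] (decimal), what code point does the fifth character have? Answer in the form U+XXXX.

U+10058

Offset 0: leading byte 0xE0 = 11100000 → 3-byte char #1 = E0 B3 8A.
Offset 3: leading byte 0xF0 = 11110000 → 4-byte char #2 = F0 B7 9B B8.
Offset 7: leading byte 0xE5 = 11100101 → 3-byte char #3 = E5 8B AC.
Offset 10: leading byte 0xE0 = 11100000 → 3-byte char #4 = E0 A6 92.
Offset 13: leading byte 0xF0 = 11110000 → 4-byte char #5 = F0 90 81 98.
Leading byte 0xF0 = 11110000 matches 11110xxx → 4-byte sequence.
Byte 1: 0xF0 = 11110000, payload 000 (3 bits).
Byte 2: 0x90 = 10010000 (10xxxxxx ✓), payload 010000.
Byte 3: 0x81 = 10000001 (10xxxxxx ✓), payload 000001.
Byte 4: 0x98 = 10011000 (10xxxxxx ✓), payload 011000.
Concatenate: 000010000000001011000 = 0x10058 (21 bits → U+10058).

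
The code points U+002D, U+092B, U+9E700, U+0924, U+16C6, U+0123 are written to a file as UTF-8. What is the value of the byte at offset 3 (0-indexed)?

U+002D → 1-byte form 2D at offsets 0–0.
U+092B → 3-byte form E0 A4 AB at offsets 1–3.
Offset 3 falls in char 2's range; it's byte 3 of E0 A4 AB = 0xAB.

0xAB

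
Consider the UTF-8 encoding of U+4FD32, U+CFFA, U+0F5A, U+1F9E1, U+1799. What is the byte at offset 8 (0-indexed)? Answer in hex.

0xBD

U+4FD32 → 4-byte form F1 8F B4 B2 at offsets 0–3.
U+CFFA → 3-byte form EC BF BA at offsets 4–6.
U+0F5A → 3-byte form E0 BD 9A at offsets 7–9.
Offset 8 falls in char 3's range; it's byte 2 of E0 BD 9A = 0xBD.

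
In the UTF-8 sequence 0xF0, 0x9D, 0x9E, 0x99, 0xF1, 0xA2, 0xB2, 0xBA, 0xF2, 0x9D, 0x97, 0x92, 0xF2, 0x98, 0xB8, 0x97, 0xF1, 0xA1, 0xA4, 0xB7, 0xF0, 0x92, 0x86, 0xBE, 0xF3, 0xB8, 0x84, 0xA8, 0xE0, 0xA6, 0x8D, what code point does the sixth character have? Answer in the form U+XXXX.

Offset 0: leading byte 0xF0 = 11110000 → 4-byte char #1 = F0 9D 9E 99.
Offset 4: leading byte 0xF1 = 11110001 → 4-byte char #2 = F1 A2 B2 BA.
Offset 8: leading byte 0xF2 = 11110010 → 4-byte char #3 = F2 9D 97 92.
Offset 12: leading byte 0xF2 = 11110010 → 4-byte char #4 = F2 98 B8 97.
Offset 16: leading byte 0xF1 = 11110001 → 4-byte char #5 = F1 A1 A4 B7.
Offset 20: leading byte 0xF0 = 11110000 → 4-byte char #6 = F0 92 86 BE.
Leading byte 0xF0 = 11110000 matches 11110xxx → 4-byte sequence.
Byte 1: 0xF0 = 11110000, payload 000 (3 bits).
Byte 2: 0x92 = 10010010 (10xxxxxx ✓), payload 010010.
Byte 3: 0x86 = 10000110 (10xxxxxx ✓), payload 000110.
Byte 4: 0xBE = 10111110 (10xxxxxx ✓), payload 111110.
Concatenate: 000010010000110111110 = 0x121BE (21 bits → U+121BE).

U+121BE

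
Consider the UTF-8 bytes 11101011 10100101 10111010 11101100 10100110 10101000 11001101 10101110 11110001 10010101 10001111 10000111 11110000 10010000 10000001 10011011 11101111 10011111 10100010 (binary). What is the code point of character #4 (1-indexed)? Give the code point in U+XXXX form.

U+553C7

Offset 0: leading byte 0xEB = 11101011 → 3-byte char #1 = EB A5 BA.
Offset 3: leading byte 0xEC = 11101100 → 3-byte char #2 = EC A6 A8.
Offset 6: leading byte 0xCD = 11001101 → 2-byte char #3 = CD AE.
Offset 8: leading byte 0xF1 = 11110001 → 4-byte char #4 = F1 95 8F 87.
Leading byte 0xF1 = 11110001 matches 11110xxx → 4-byte sequence.
Byte 1: 0xF1 = 11110001, payload 001 (3 bits).
Byte 2: 0x95 = 10010101 (10xxxxxx ✓), payload 010101.
Byte 3: 0x8F = 10001111 (10xxxxxx ✓), payload 001111.
Byte 4: 0x87 = 10000111 (10xxxxxx ✓), payload 000111.
Concatenate: 001010101001111000111 = 0x553C7 (21 bits → U+553C7).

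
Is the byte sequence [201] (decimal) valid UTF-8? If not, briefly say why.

Leading byte 0xC9 = 11001001 → 2-byte form, but only 1 byte is present.

invalid (sequence truncated)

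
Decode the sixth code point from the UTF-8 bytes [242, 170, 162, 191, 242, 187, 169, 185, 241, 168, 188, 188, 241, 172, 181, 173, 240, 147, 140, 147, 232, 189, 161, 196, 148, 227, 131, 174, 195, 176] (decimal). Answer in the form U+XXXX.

Offset 0: leading byte 0xF2 = 11110010 → 4-byte char #1 = F2 AA A2 BF.
Offset 4: leading byte 0xF2 = 11110010 → 4-byte char #2 = F2 BB A9 B9.
Offset 8: leading byte 0xF1 = 11110001 → 4-byte char #3 = F1 A8 BC BC.
Offset 12: leading byte 0xF1 = 11110001 → 4-byte char #4 = F1 AC B5 AD.
Offset 16: leading byte 0xF0 = 11110000 → 4-byte char #5 = F0 93 8C 93.
Offset 20: leading byte 0xE8 = 11101000 → 3-byte char #6 = E8 BD A1.
Leading byte 0xE8 = 11101000 matches 1110xxxx → 3-byte sequence.
Byte 1: 0xE8 = 11101000, payload 1000 (4 bits).
Byte 2: 0xBD = 10111101 (10xxxxxx ✓), payload 111101.
Byte 3: 0xA1 = 10100001 (10xxxxxx ✓), payload 100001.
Concatenate: 1000111101100001 = 0x8F61 (16 bits → U+8F61).

U+8F61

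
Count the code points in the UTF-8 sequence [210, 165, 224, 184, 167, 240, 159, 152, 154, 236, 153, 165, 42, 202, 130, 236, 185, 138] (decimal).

7

Byte at offset 0: 0xD2 = 11010010 → 2-byte char (#1). Advance 2.
Byte at offset 2: 0xE0 = 11100000 → 3-byte char (#2). Advance 3.
Byte at offset 5: 0xF0 = 11110000 → 4-byte char (#3). Advance 4.
Byte at offset 9: 0xEC = 11101100 → 3-byte char (#4). Advance 3.
Byte at offset 12: 0x2A = 00101010 → 1-byte char (#5). Advance 1.
Byte at offset 13: 0xCA = 11001010 → 2-byte char (#6). Advance 2.
Byte at offset 15: 0xEC = 11101100 → 3-byte char (#7). Advance 3.
Reached end at offset 18 after 7 code points.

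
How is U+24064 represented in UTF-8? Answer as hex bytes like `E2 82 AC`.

U+24064 = 0x24064 = 147556 decimal. In range U+10000–U+10FFFF → 4-byte form: 11110xxx 10xxxxxx 10xxxxxx 10xxxxxx.
Binary (21 bits): 000100100000001100100.
Split 3+6+6+6: 000 | 100100 | 000001 | 100100.
Byte 1: 11110000 = 0xF0.
Byte 2: 10100100 = 0xA4.
Byte 3: 10000001 = 0x81.
Byte 4: 10100100 = 0xA4.

F0 A4 81 A4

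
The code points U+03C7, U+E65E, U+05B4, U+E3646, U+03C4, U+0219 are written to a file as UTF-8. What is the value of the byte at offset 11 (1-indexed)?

1-indexed offset 11 is 0-indexed offset 10.
U+03C7 → 2-byte form CF 87 at offsets 0–1.
U+E65E → 3-byte form EE 99 9E at offsets 2–4.
U+05B4 → 2-byte form D6 B4 at offsets 5–6.
U+E3646 → 4-byte form F3 A3 99 86 at offsets 7–10.
Offset 10 falls in char 4's range; it's byte 4 of F3 A3 99 86 = 0x86.

0x86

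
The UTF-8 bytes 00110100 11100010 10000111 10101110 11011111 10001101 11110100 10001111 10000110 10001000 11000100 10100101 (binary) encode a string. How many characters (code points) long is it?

5

Byte at offset 0: 0x34 = 00110100 → 1-byte char (#1). Advance 1.
Byte at offset 1: 0xE2 = 11100010 → 3-byte char (#2). Advance 3.
Byte at offset 4: 0xDF = 11011111 → 2-byte char (#3). Advance 2.
Byte at offset 6: 0xF4 = 11110100 → 4-byte char (#4). Advance 4.
Byte at offset 10: 0xC4 = 11000100 → 2-byte char (#5). Advance 2.
Reached end at offset 12 after 5 code points.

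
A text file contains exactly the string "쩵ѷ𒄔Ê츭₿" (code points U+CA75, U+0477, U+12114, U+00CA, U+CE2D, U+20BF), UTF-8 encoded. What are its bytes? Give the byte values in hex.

EC A9 B5 D1 B7 F0 92 84 94 C3 8A EC B8 AD E2 82 BF

U+CA75: 3-byte form → EC A9 B5.
U+0477: 2-byte form → D1 B7.
U+12114: 4-byte form → F0 92 84 94.
U+00CA: 2-byte form → C3 8A.
U+CE2D: 3-byte form → EC B8 AD.
U+20BF: 3-byte form → E2 82 BF.
Concatenated (17 bytes): EC A9 B5 D1 B7 F0 92 84 94 C3 8A EC B8 AD E2 82 BF.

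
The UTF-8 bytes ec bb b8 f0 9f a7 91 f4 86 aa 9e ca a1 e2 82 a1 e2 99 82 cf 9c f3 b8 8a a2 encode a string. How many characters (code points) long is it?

8

Byte at offset 0: 0xEC = 11101100 → 3-byte char (#1). Advance 3.
Byte at offset 3: 0xF0 = 11110000 → 4-byte char (#2). Advance 4.
Byte at offset 7: 0xF4 = 11110100 → 4-byte char (#3). Advance 4.
Byte at offset 11: 0xCA = 11001010 → 2-byte char (#4). Advance 2.
Byte at offset 13: 0xE2 = 11100010 → 3-byte char (#5). Advance 3.
Byte at offset 16: 0xE2 = 11100010 → 3-byte char (#6). Advance 3.
Byte at offset 19: 0xCF = 11001111 → 2-byte char (#7). Advance 2.
Byte at offset 21: 0xF3 = 11110011 → 4-byte char (#8). Advance 4.
Reached end at offset 25 after 8 code points.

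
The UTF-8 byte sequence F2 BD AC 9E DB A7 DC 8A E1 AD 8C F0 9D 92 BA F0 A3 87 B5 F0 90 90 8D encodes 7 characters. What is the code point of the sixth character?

Offset 0: leading byte 0xF2 = 11110010 → 4-byte char #1 = F2 BD AC 9E.
Offset 4: leading byte 0xDB = 11011011 → 2-byte char #2 = DB A7.
Offset 6: leading byte 0xDC = 11011100 → 2-byte char #3 = DC 8A.
Offset 8: leading byte 0xE1 = 11100001 → 3-byte char #4 = E1 AD 8C.
Offset 11: leading byte 0xF0 = 11110000 → 4-byte char #5 = F0 9D 92 BA.
Offset 15: leading byte 0xF0 = 11110000 → 4-byte char #6 = F0 A3 87 B5.
Leading byte 0xF0 = 11110000 matches 11110xxx → 4-byte sequence.
Byte 1: 0xF0 = 11110000, payload 000 (3 bits).
Byte 2: 0xA3 = 10100011 (10xxxxxx ✓), payload 100011.
Byte 3: 0x87 = 10000111 (10xxxxxx ✓), payload 000111.
Byte 4: 0xB5 = 10110101 (10xxxxxx ✓), payload 110101.
Concatenate: 000100011000111110101 = 0x231F5 (21 bits → U+231F5).

U+231F5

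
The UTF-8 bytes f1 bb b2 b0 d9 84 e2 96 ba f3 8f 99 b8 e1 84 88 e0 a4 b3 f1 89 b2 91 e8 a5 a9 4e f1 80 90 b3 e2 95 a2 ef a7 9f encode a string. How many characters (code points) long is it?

12

Byte at offset 0: 0xF1 = 11110001 → 4-byte char (#1). Advance 4.
Byte at offset 4: 0xD9 = 11011001 → 2-byte char (#2). Advance 2.
Byte at offset 6: 0xE2 = 11100010 → 3-byte char (#3). Advance 3.
Byte at offset 9: 0xF3 = 11110011 → 4-byte char (#4). Advance 4.
Byte at offset 13: 0xE1 = 11100001 → 3-byte char (#5). Advance 3.
Byte at offset 16: 0xE0 = 11100000 → 3-byte char (#6). Advance 3.
Byte at offset 19: 0xF1 = 11110001 → 4-byte char (#7). Advance 4.
Byte at offset 23: 0xE8 = 11101000 → 3-byte char (#8). Advance 3.
Byte at offset 26: 0x4E = 01001110 → 1-byte char (#9). Advance 1.
Byte at offset 27: 0xF1 = 11110001 → 4-byte char (#10). Advance 4.
Byte at offset 31: 0xE2 = 11100010 → 3-byte char (#11). Advance 3.
Byte at offset 34: 0xEF = 11101111 → 3-byte char (#12). Advance 3.
Reached end at offset 37 after 12 code points.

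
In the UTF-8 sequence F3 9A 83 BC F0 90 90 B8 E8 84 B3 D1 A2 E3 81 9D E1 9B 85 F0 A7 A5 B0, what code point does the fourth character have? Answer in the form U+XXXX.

Offset 0: leading byte 0xF3 = 11110011 → 4-byte char #1 = F3 9A 83 BC.
Offset 4: leading byte 0xF0 = 11110000 → 4-byte char #2 = F0 90 90 B8.
Offset 8: leading byte 0xE8 = 11101000 → 3-byte char #3 = E8 84 B3.
Offset 11: leading byte 0xD1 = 11010001 → 2-byte char #4 = D1 A2.
Leading byte 0xD1 = 11010001 matches 110xxxxx → 2-byte sequence.
Byte 1: 0xD1 = 11010001, payload 10001 (5 bits).
Byte 2: 0xA2 = 10100010 (10xxxxxx ✓), payload 100010.
Concatenate: 10001100010 = 0x462 (11 bits → U+0462).

U+0462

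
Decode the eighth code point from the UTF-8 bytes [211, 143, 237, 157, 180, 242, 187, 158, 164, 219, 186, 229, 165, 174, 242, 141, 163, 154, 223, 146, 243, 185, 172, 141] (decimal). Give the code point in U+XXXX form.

U+F9B0D

Offset 0: leading byte 0xD3 = 11010011 → 2-byte char #1 = D3 8F.
Offset 2: leading byte 0xED = 11101101 → 3-byte char #2 = ED 9D B4.
Offset 5: leading byte 0xF2 = 11110010 → 4-byte char #3 = F2 BB 9E A4.
Offset 9: leading byte 0xDB = 11011011 → 2-byte char #4 = DB BA.
Offset 11: leading byte 0xE5 = 11100101 → 3-byte char #5 = E5 A5 AE.
Offset 14: leading byte 0xF2 = 11110010 → 4-byte char #6 = F2 8D A3 9A.
Offset 18: leading byte 0xDF = 11011111 → 2-byte char #7 = DF 92.
Offset 20: leading byte 0xF3 = 11110011 → 4-byte char #8 = F3 B9 AC 8D.
Leading byte 0xF3 = 11110011 matches 11110xxx → 4-byte sequence.
Byte 1: 0xF3 = 11110011, payload 011 (3 bits).
Byte 2: 0xB9 = 10111001 (10xxxxxx ✓), payload 111001.
Byte 3: 0xAC = 10101100 (10xxxxxx ✓), payload 101100.
Byte 4: 0x8D = 10001101 (10xxxxxx ✓), payload 001101.
Concatenate: 011111001101100001101 = 0xF9B0D (21 bits → U+F9B0D).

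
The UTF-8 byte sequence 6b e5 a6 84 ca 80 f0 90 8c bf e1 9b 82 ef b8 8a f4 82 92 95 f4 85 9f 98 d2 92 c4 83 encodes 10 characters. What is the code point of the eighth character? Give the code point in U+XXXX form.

Offset 0: leading byte 0x6B = 01101011 → 1-byte char #1 = 6B.
Offset 1: leading byte 0xE5 = 11100101 → 3-byte char #2 = E5 A6 84.
Offset 4: leading byte 0xCA = 11001010 → 2-byte char #3 = CA 80.
Offset 6: leading byte 0xF0 = 11110000 → 4-byte char #4 = F0 90 8C BF.
Offset 10: leading byte 0xE1 = 11100001 → 3-byte char #5 = E1 9B 82.
Offset 13: leading byte 0xEF = 11101111 → 3-byte char #6 = EF B8 8A.
Offset 16: leading byte 0xF4 = 11110100 → 4-byte char #7 = F4 82 92 95.
Offset 20: leading byte 0xF4 = 11110100 → 4-byte char #8 = F4 85 9F 98.
Leading byte 0xF4 = 11110100 matches 11110xxx → 4-byte sequence.
Byte 1: 0xF4 = 11110100, payload 100 (3 bits).
Byte 2: 0x85 = 10000101 (10xxxxxx ✓), payload 000101.
Byte 3: 0x9F = 10011111 (10xxxxxx ✓), payload 011111.
Byte 4: 0x98 = 10011000 (10xxxxxx ✓), payload 011000.
Concatenate: 100000101011111011000 = 0x1057D8 (21 bits → U+1057D8).

U+1057D8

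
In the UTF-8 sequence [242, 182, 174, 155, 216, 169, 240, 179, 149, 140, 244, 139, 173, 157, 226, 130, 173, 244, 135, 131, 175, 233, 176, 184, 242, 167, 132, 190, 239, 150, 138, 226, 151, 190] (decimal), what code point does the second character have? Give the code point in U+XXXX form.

Offset 0: leading byte 0xF2 = 11110010 → 4-byte char #1 = F2 B6 AE 9B.
Offset 4: leading byte 0xD8 = 11011000 → 2-byte char #2 = D8 A9.
Leading byte 0xD8 = 11011000 matches 110xxxxx → 2-byte sequence.
Byte 1: 0xD8 = 11011000, payload 11000 (5 bits).
Byte 2: 0xA9 = 10101001 (10xxxxxx ✓), payload 101001.
Concatenate: 11000101001 = 0x629 (11 bits → U+0629).

U+0629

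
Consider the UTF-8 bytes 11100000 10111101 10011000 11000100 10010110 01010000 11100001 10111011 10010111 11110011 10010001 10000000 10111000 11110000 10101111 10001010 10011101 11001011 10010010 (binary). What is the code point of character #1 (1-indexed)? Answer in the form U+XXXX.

Offset 0: leading byte 0xE0 = 11100000 → 3-byte char #1 = E0 BD 98.
Leading byte 0xE0 = 11100000 matches 1110xxxx → 3-byte sequence.
Byte 1: 0xE0 = 11100000, payload 0000 (4 bits).
Byte 2: 0xBD = 10111101 (10xxxxxx ✓), payload 111101.
Byte 3: 0x98 = 10011000 (10xxxxxx ✓), payload 011000.
Concatenate: 0000111101011000 = 0xF58 (16 bits → U+0F58).

U+0F58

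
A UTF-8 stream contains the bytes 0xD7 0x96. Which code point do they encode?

Leading byte 0xD7 = 11010111 matches 110xxxxx → 2-byte sequence.
Byte 1: 0xD7 = 11010111, payload 10111 (5 bits).
Byte 2: 0x96 = 10010110 (10xxxxxx ✓), payload 010110.
Concatenate: 10111010110 = 0x5D6 (11 bits → U+05D6).

U+05D6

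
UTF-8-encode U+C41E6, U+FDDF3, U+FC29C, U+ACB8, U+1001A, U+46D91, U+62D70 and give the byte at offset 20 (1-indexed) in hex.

1-indexed offset 20 is 0-indexed offset 19.
U+C41E6 → 4-byte form F3 84 87 A6 at offsets 0–3.
U+FDDF3 → 4-byte form F3 BD B7 B3 at offsets 4–7.
U+FC29C → 4-byte form F3 BC 8A 9C at offsets 8–11.
U+ACB8 → 3-byte form EA B2 B8 at offsets 12–14.
U+1001A → 4-byte form F0 90 80 9A at offsets 15–18.
U+46D91 → 4-byte form F1 86 B6 91 at offsets 19–22.
Offset 19 falls in char 6's range; it's byte 1 of F1 86 B6 91 = 0xF1.

0xF1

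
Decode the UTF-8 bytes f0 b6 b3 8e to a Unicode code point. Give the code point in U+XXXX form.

U+36CCE

Leading byte 0xF0 = 11110000 matches 11110xxx → 4-byte sequence.
Byte 1: 0xF0 = 11110000, payload 000 (3 bits).
Byte 2: 0xB6 = 10110110 (10xxxxxx ✓), payload 110110.
Byte 3: 0xB3 = 10110011 (10xxxxxx ✓), payload 110011.
Byte 4: 0x8E = 10001110 (10xxxxxx ✓), payload 001110.
Concatenate: 000110110110011001110 = 0x36CCE (21 bits → U+36CCE).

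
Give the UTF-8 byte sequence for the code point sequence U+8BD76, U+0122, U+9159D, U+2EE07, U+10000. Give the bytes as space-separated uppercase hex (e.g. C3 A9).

U+8BD76: 4-byte form → F2 8B B5 B6.
U+0122: 2-byte form → C4 A2.
U+9159D: 4-byte form → F2 91 96 9D.
U+2EE07: 4-byte form → F0 AE B8 87.
U+10000: 4-byte form → F0 90 80 80.
Concatenated (18 bytes): F2 8B B5 B6 C4 A2 F2 91 96 9D F0 AE B8 87 F0 90 80 80.

F2 8B B5 B6 C4 A2 F2 91 96 9D F0 AE B8 87 F0 90 80 80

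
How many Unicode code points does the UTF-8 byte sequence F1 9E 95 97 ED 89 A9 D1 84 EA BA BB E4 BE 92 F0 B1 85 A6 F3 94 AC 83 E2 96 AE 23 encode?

9

Byte at offset 0: 0xF1 = 11110001 → 4-byte char (#1). Advance 4.
Byte at offset 4: 0xED = 11101101 → 3-byte char (#2). Advance 3.
Byte at offset 7: 0xD1 = 11010001 → 2-byte char (#3). Advance 2.
Byte at offset 9: 0xEA = 11101010 → 3-byte char (#4). Advance 3.
Byte at offset 12: 0xE4 = 11100100 → 3-byte char (#5). Advance 3.
Byte at offset 15: 0xF0 = 11110000 → 4-byte char (#6). Advance 4.
Byte at offset 19: 0xF3 = 11110011 → 4-byte char (#7). Advance 4.
Byte at offset 23: 0xE2 = 11100010 → 3-byte char (#8). Advance 3.
Byte at offset 26: 0x23 = 00100011 → 1-byte char (#9). Advance 1.
Reached end at offset 27 after 9 code points.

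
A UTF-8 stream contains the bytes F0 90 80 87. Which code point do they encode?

Leading byte 0xF0 = 11110000 matches 11110xxx → 4-byte sequence.
Byte 1: 0xF0 = 11110000, payload 000 (3 bits).
Byte 2: 0x90 = 10010000 (10xxxxxx ✓), payload 010000.
Byte 3: 0x80 = 10000000 (10xxxxxx ✓), payload 000000.
Byte 4: 0x87 = 10000111 (10xxxxxx ✓), payload 000111.
Concatenate: 000010000000000000111 = 0x10007 (21 bits → U+10007).

U+10007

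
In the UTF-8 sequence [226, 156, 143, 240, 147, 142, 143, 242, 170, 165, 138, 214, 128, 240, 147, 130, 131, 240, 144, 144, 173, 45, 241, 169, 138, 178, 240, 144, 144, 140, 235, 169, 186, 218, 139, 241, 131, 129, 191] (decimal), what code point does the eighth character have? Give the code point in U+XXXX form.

Offset 0: leading byte 0xE2 = 11100010 → 3-byte char #1 = E2 9C 8F.
Offset 3: leading byte 0xF0 = 11110000 → 4-byte char #2 = F0 93 8E 8F.
Offset 7: leading byte 0xF2 = 11110010 → 4-byte char #3 = F2 AA A5 8A.
Offset 11: leading byte 0xD6 = 11010110 → 2-byte char #4 = D6 80.
Offset 13: leading byte 0xF0 = 11110000 → 4-byte char #5 = F0 93 82 83.
Offset 17: leading byte 0xF0 = 11110000 → 4-byte char #6 = F0 90 90 AD.
Offset 21: leading byte 0x2D = 00101101 → 1-byte char #7 = 2D.
Offset 22: leading byte 0xF1 = 11110001 → 4-byte char #8 = F1 A9 8A B2.
Leading byte 0xF1 = 11110001 matches 11110xxx → 4-byte sequence.
Byte 1: 0xF1 = 11110001, payload 001 (3 bits).
Byte 2: 0xA9 = 10101001 (10xxxxxx ✓), payload 101001.
Byte 3: 0x8A = 10001010 (10xxxxxx ✓), payload 001010.
Byte 4: 0xB2 = 10110010 (10xxxxxx ✓), payload 110010.
Concatenate: 001101001001010110010 = 0x692B2 (21 bits → U+692B2).

U+692B2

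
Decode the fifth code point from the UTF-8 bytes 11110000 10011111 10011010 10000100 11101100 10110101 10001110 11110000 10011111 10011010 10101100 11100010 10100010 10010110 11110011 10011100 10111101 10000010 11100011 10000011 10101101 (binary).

U+DCF42

Offset 0: leading byte 0xF0 = 11110000 → 4-byte char #1 = F0 9F 9A 84.
Offset 4: leading byte 0xEC = 11101100 → 3-byte char #2 = EC B5 8E.
Offset 7: leading byte 0xF0 = 11110000 → 4-byte char #3 = F0 9F 9A AC.
Offset 11: leading byte 0xE2 = 11100010 → 3-byte char #4 = E2 A2 96.
Offset 14: leading byte 0xF3 = 11110011 → 4-byte char #5 = F3 9C BD 82.
Leading byte 0xF3 = 11110011 matches 11110xxx → 4-byte sequence.
Byte 1: 0xF3 = 11110011, payload 011 (3 bits).
Byte 2: 0x9C = 10011100 (10xxxxxx ✓), payload 011100.
Byte 3: 0xBD = 10111101 (10xxxxxx ✓), payload 111101.
Byte 4: 0x82 = 10000010 (10xxxxxx ✓), payload 000010.
Concatenate: 011011100111101000010 = 0xDCF42 (21 bits → U+DCF42).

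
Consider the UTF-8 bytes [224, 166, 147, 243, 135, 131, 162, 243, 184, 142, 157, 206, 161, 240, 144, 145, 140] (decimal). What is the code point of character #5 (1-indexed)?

Offset 0: leading byte 0xE0 = 11100000 → 3-byte char #1 = E0 A6 93.
Offset 3: leading byte 0xF3 = 11110011 → 4-byte char #2 = F3 87 83 A2.
Offset 7: leading byte 0xF3 = 11110011 → 4-byte char #3 = F3 B8 8E 9D.
Offset 11: leading byte 0xCE = 11001110 → 2-byte char #4 = CE A1.
Offset 13: leading byte 0xF0 = 11110000 → 4-byte char #5 = F0 90 91 8C.
Leading byte 0xF0 = 11110000 matches 11110xxx → 4-byte sequence.
Byte 1: 0xF0 = 11110000, payload 000 (3 bits).
Byte 2: 0x90 = 10010000 (10xxxxxx ✓), payload 010000.
Byte 3: 0x91 = 10010001 (10xxxxxx ✓), payload 010001.
Byte 4: 0x8C = 10001100 (10xxxxxx ✓), payload 001100.
Concatenate: 000010000010001001100 = 0x1044C (21 bits → U+1044C).

U+1044C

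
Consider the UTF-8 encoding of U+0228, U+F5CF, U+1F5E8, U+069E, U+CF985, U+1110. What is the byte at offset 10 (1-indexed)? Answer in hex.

1-indexed offset 10 is 0-indexed offset 9.
U+0228 → 2-byte form C8 A8 at offsets 0–1.
U+F5CF → 3-byte form EF 97 8F at offsets 2–4.
U+1F5E8 → 4-byte form F0 9F 97 A8 at offsets 5–8.
U+069E → 2-byte form DA 9E at offsets 9–10.
Offset 9 falls in char 4's range; it's byte 1 of DA 9E = 0xDA.

0xDA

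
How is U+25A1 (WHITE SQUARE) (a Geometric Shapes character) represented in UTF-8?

E2 96 A1

U+25A1 = 0x25A1 = 9633 decimal. In range U+0800–U+FFFF → 3-byte form: 1110xxxx 10xxxxxx 10xxxxxx.
Binary (16 bits): 0010010110100001.
Split 4+6+6: 0010 | 010110 | 100001.
Byte 1: 11100010 = 0xE2.
Byte 2: 10010110 = 0x96.
Byte 3: 10100001 = 0xA1.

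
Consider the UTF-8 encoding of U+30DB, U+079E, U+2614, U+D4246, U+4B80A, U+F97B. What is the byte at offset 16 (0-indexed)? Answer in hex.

U+30DB → 3-byte form E3 83 9B at offsets 0–2.
U+079E → 2-byte form DE 9E at offsets 3–4.
U+2614 → 3-byte form E2 98 94 at offsets 5–7.
U+D4246 → 4-byte form F3 94 89 86 at offsets 8–11.
U+4B80A → 4-byte form F1 8B A0 8A at offsets 12–15.
U+F97B → 3-byte form EF A5 BB at offsets 16–18.
Offset 16 falls in char 6's range; it's byte 1 of EF A5 BB = 0xEF.

0xEF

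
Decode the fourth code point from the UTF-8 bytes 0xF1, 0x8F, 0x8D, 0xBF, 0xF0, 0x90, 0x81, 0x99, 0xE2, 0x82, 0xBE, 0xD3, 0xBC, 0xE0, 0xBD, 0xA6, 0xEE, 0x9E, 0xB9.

Offset 0: leading byte 0xF1 = 11110001 → 4-byte char #1 = F1 8F 8D BF.
Offset 4: leading byte 0xF0 = 11110000 → 4-byte char #2 = F0 90 81 99.
Offset 8: leading byte 0xE2 = 11100010 → 3-byte char #3 = E2 82 BE.
Offset 11: leading byte 0xD3 = 11010011 → 2-byte char #4 = D3 BC.
Leading byte 0xD3 = 11010011 matches 110xxxxx → 2-byte sequence.
Byte 1: 0xD3 = 11010011, payload 10011 (5 bits).
Byte 2: 0xBC = 10111100 (10xxxxxx ✓), payload 111100.
Concatenate: 10011111100 = 0x4FC (11 bits → U+04FC).

U+04FC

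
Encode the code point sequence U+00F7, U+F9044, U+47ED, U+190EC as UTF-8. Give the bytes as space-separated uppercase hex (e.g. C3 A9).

U+00F7: 2-byte form → C3 B7.
U+F9044: 4-byte form → F3 B9 81 84.
U+47ED: 3-byte form → E4 9F AD.
U+190EC: 4-byte form → F0 99 83 AC.
Concatenated (13 bytes): C3 B7 F3 B9 81 84 E4 9F AD F0 99 83 AC.

C3 B7 F3 B9 81 84 E4 9F AD F0 99 83 AC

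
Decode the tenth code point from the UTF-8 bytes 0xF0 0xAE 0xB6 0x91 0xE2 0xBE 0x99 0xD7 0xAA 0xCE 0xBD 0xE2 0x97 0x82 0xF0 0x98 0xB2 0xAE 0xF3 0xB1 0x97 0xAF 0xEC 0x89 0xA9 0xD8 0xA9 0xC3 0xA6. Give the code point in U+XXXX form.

U+00E6

Offset 0: leading byte 0xF0 = 11110000 → 4-byte char #1 = F0 AE B6 91.
Offset 4: leading byte 0xE2 = 11100010 → 3-byte char #2 = E2 BE 99.
Offset 7: leading byte 0xD7 = 11010111 → 2-byte char #3 = D7 AA.
Offset 9: leading byte 0xCE = 11001110 → 2-byte char #4 = CE BD.
Offset 11: leading byte 0xE2 = 11100010 → 3-byte char #5 = E2 97 82.
Offset 14: leading byte 0xF0 = 11110000 → 4-byte char #6 = F0 98 B2 AE.
Offset 18: leading byte 0xF3 = 11110011 → 4-byte char #7 = F3 B1 97 AF.
Offset 22: leading byte 0xEC = 11101100 → 3-byte char #8 = EC 89 A9.
Offset 25: leading byte 0xD8 = 11011000 → 2-byte char #9 = D8 A9.
Offset 27: leading byte 0xC3 = 11000011 → 2-byte char #10 = C3 A6.
Leading byte 0xC3 = 11000011 matches 110xxxxx → 2-byte sequence.
Byte 1: 0xC3 = 11000011, payload 00011 (5 bits).
Byte 2: 0xA6 = 10100110 (10xxxxxx ✓), payload 100110.
Concatenate: 00011100110 = 0xE6 (11 bits → U+00E6).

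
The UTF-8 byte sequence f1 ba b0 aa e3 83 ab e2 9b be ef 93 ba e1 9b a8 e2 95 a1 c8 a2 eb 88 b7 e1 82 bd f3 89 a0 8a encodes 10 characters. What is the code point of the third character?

U+26FE

Offset 0: leading byte 0xF1 = 11110001 → 4-byte char #1 = F1 BA B0 AA.
Offset 4: leading byte 0xE3 = 11100011 → 3-byte char #2 = E3 83 AB.
Offset 7: leading byte 0xE2 = 11100010 → 3-byte char #3 = E2 9B BE.
Leading byte 0xE2 = 11100010 matches 1110xxxx → 3-byte sequence.
Byte 1: 0xE2 = 11100010, payload 0010 (4 bits).
Byte 2: 0x9B = 10011011 (10xxxxxx ✓), payload 011011.
Byte 3: 0xBE = 10111110 (10xxxxxx ✓), payload 111110.
Concatenate: 0010011011111110 = 0x26FE (16 bits → U+26FE).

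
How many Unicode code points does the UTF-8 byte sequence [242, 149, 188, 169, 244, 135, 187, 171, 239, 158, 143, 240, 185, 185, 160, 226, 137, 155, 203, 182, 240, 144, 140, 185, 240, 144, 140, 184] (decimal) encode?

8

Byte at offset 0: 0xF2 = 11110010 → 4-byte char (#1). Advance 4.
Byte at offset 4: 0xF4 = 11110100 → 4-byte char (#2). Advance 4.
Byte at offset 8: 0xEF = 11101111 → 3-byte char (#3). Advance 3.
Byte at offset 11: 0xF0 = 11110000 → 4-byte char (#4). Advance 4.
Byte at offset 15: 0xE2 = 11100010 → 3-byte char (#5). Advance 3.
Byte at offset 18: 0xCB = 11001011 → 2-byte char (#6). Advance 2.
Byte at offset 20: 0xF0 = 11110000 → 4-byte char (#7). Advance 4.
Byte at offset 24: 0xF0 = 11110000 → 4-byte char (#8). Advance 4.
Reached end at offset 28 after 8 code points.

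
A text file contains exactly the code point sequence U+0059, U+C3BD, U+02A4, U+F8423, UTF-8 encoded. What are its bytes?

U+0059: 1-byte form → 59.
U+C3BD: 3-byte form → EC 8E BD.
U+02A4: 2-byte form → CA A4.
U+F8423: 4-byte form → F3 B8 90 A3.
Concatenated (10 bytes): 59 EC 8E BD CA A4 F3 B8 90 A3.

59 EC 8E BD CA A4 F3 B8 90 A3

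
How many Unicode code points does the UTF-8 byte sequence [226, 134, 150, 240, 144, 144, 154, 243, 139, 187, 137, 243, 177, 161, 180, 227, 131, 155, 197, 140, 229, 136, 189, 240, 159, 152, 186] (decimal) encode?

Byte at offset 0: 0xE2 = 11100010 → 3-byte char (#1). Advance 3.
Byte at offset 3: 0xF0 = 11110000 → 4-byte char (#2). Advance 4.
Byte at offset 7: 0xF3 = 11110011 → 4-byte char (#3). Advance 4.
Byte at offset 11: 0xF3 = 11110011 → 4-byte char (#4). Advance 4.
Byte at offset 15: 0xE3 = 11100011 → 3-byte char (#5). Advance 3.
Byte at offset 18: 0xC5 = 11000101 → 2-byte char (#6). Advance 2.
Byte at offset 20: 0xE5 = 11100101 → 3-byte char (#7). Advance 3.
Byte at offset 23: 0xF0 = 11110000 → 4-byte char (#8). Advance 4.
Reached end at offset 27 after 8 code points.

8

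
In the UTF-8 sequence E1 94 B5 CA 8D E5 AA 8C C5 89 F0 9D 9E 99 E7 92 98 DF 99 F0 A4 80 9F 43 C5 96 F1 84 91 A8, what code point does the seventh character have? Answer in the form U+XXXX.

U+07D9

Offset 0: leading byte 0xE1 = 11100001 → 3-byte char #1 = E1 94 B5.
Offset 3: leading byte 0xCA = 11001010 → 2-byte char #2 = CA 8D.
Offset 5: leading byte 0xE5 = 11100101 → 3-byte char #3 = E5 AA 8C.
Offset 8: leading byte 0xC5 = 11000101 → 2-byte char #4 = C5 89.
Offset 10: leading byte 0xF0 = 11110000 → 4-byte char #5 = F0 9D 9E 99.
Offset 14: leading byte 0xE7 = 11100111 → 3-byte char #6 = E7 92 98.
Offset 17: leading byte 0xDF = 11011111 → 2-byte char #7 = DF 99.
Leading byte 0xDF = 11011111 matches 110xxxxx → 2-byte sequence.
Byte 1: 0xDF = 11011111, payload 11111 (5 bits).
Byte 2: 0x99 = 10011001 (10xxxxxx ✓), payload 011001.
Concatenate: 11111011001 = 0x7D9 (11 bits → U+07D9).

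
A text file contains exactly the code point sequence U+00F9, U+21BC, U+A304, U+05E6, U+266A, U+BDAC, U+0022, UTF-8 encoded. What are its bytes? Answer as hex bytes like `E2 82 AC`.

U+00F9: 2-byte form → C3 B9.
U+21BC: 3-byte form → E2 86 BC.
U+A304: 3-byte form → EA 8C 84.
U+05E6: 2-byte form → D7 A6.
U+266A: 3-byte form → E2 99 AA.
U+BDAC: 3-byte form → EB B6 AC.
U+0022: 1-byte form → 22.
Concatenated (17 bytes): C3 B9 E2 86 BC EA 8C 84 D7 A6 E2 99 AA EB B6 AC 22.

C3 B9 E2 86 BC EA 8C 84 D7 A6 E2 99 AA EB B6 AC 22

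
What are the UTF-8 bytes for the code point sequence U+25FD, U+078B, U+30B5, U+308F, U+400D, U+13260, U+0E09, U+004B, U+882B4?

U+25FD: 3-byte form → E2 97 BD.
U+078B: 2-byte form → DE 8B.
U+30B5: 3-byte form → E3 82 B5.
U+308F: 3-byte form → E3 82 8F.
U+400D: 3-byte form → E4 80 8D.
U+13260: 4-byte form → F0 93 89 A0.
U+0E09: 3-byte form → E0 B8 89.
U+004B: 1-byte form → 4B.
U+882B4: 4-byte form → F2 88 8A B4.
Concatenated (26 bytes): E2 97 BD DE 8B E3 82 B5 E3 82 8F E4 80 8D F0 93 89 A0 E0 B8 89 4B F2 88 8A B4.

E2 97 BD DE 8B E3 82 B5 E3 82 8F E4 80 8D F0 93 89 A0 E0 B8 89 4B F2 88 8A B4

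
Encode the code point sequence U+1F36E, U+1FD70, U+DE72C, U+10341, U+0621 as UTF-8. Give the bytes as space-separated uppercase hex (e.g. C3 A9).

U+1F36E: 4-byte form → F0 9F 8D AE.
U+1FD70: 4-byte form → F0 9F B5 B0.
U+DE72C: 4-byte form → F3 9E 9C AC.
U+10341: 4-byte form → F0 90 8D 81.
U+0621: 2-byte form → D8 A1.
Concatenated (18 bytes): F0 9F 8D AE F0 9F B5 B0 F3 9E 9C AC F0 90 8D 81 D8 A1.

F0 9F 8D AE F0 9F B5 B0 F3 9E 9C AC F0 90 8D 81 D8 A1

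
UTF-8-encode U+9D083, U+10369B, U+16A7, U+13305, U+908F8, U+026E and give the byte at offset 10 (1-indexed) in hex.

1-indexed offset 10 is 0-indexed offset 9.
U+9D083 → 4-byte form F2 9D 82 83 at offsets 0–3.
U+10369B → 4-byte form F4 83 9A 9B at offsets 4–7.
U+16A7 → 3-byte form E1 9A A7 at offsets 8–10.
Offset 9 falls in char 3's range; it's byte 2 of E1 9A A7 = 0x9A.

0x9A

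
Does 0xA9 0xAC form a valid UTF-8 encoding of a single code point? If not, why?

Byte 0xA9 = 10101001 has the form 10xxxxxx — a continuation byte — but there is no preceding leading byte.

invalid (continuation byte with no leading byte)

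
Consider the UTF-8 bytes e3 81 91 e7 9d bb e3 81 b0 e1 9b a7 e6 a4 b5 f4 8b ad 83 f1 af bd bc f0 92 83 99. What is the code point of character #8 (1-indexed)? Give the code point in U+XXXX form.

U+120D9

Offset 0: leading byte 0xE3 = 11100011 → 3-byte char #1 = E3 81 91.
Offset 3: leading byte 0xE7 = 11100111 → 3-byte char #2 = E7 9D BB.
Offset 6: leading byte 0xE3 = 11100011 → 3-byte char #3 = E3 81 B0.
Offset 9: leading byte 0xE1 = 11100001 → 3-byte char #4 = E1 9B A7.
Offset 12: leading byte 0xE6 = 11100110 → 3-byte char #5 = E6 A4 B5.
Offset 15: leading byte 0xF4 = 11110100 → 4-byte char #6 = F4 8B AD 83.
Offset 19: leading byte 0xF1 = 11110001 → 4-byte char #7 = F1 AF BD BC.
Offset 23: leading byte 0xF0 = 11110000 → 4-byte char #8 = F0 92 83 99.
Leading byte 0xF0 = 11110000 matches 11110xxx → 4-byte sequence.
Byte 1: 0xF0 = 11110000, payload 000 (3 bits).
Byte 2: 0x92 = 10010010 (10xxxxxx ✓), payload 010010.
Byte 3: 0x83 = 10000011 (10xxxxxx ✓), payload 000011.
Byte 4: 0x99 = 10011001 (10xxxxxx ✓), payload 011001.
Concatenate: 000010010000011011001 = 0x120D9 (21 bits → U+120D9).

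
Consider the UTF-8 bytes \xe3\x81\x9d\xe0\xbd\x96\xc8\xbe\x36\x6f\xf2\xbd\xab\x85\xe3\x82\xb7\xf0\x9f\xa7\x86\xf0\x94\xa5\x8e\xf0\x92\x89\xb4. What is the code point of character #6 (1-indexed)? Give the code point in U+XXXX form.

U+BDAC5

Offset 0: leading byte 0xE3 = 11100011 → 3-byte char #1 = E3 81 9D.
Offset 3: leading byte 0xE0 = 11100000 → 3-byte char #2 = E0 BD 96.
Offset 6: leading byte 0xC8 = 11001000 → 2-byte char #3 = C8 BE.
Offset 8: leading byte 0x36 = 00110110 → 1-byte char #4 = 36.
Offset 9: leading byte 0x6F = 01101111 → 1-byte char #5 = 6F.
Offset 10: leading byte 0xF2 = 11110010 → 4-byte char #6 = F2 BD AB 85.
Leading byte 0xF2 = 11110010 matches 11110xxx → 4-byte sequence.
Byte 1: 0xF2 = 11110010, payload 010 (3 bits).
Byte 2: 0xBD = 10111101 (10xxxxxx ✓), payload 111101.
Byte 3: 0xAB = 10101011 (10xxxxxx ✓), payload 101011.
Byte 4: 0x85 = 10000101 (10xxxxxx ✓), payload 000101.
Concatenate: 010111101101011000101 = 0xBDAC5 (21 bits → U+BDAC5).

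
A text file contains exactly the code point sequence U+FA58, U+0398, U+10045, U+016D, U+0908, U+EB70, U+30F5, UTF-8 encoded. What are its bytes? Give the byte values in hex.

U+FA58: 3-byte form → EF A9 98.
U+0398: 2-byte form → CE 98.
U+10045: 4-byte form → F0 90 81 85.
U+016D: 2-byte form → C5 AD.
U+0908: 3-byte form → E0 A4 88.
U+EB70: 3-byte form → EE AD B0.
U+30F5: 3-byte form → E3 83 B5.
Concatenated (20 bytes): EF A9 98 CE 98 F0 90 81 85 C5 AD E0 A4 88 EE AD B0 E3 83 B5.

EF A9 98 CE 98 F0 90 81 85 C5 AD E0 A4 88 EE AD B0 E3 83 B5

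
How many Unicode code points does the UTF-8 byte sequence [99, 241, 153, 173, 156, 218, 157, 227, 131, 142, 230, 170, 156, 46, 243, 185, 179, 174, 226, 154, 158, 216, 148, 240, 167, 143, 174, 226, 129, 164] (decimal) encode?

Byte at offset 0: 0x63 = 01100011 → 1-byte char (#1). Advance 1.
Byte at offset 1: 0xF1 = 11110001 → 4-byte char (#2). Advance 4.
Byte at offset 5: 0xDA = 11011010 → 2-byte char (#3). Advance 2.
Byte at offset 7: 0xE3 = 11100011 → 3-byte char (#4). Advance 3.
Byte at offset 10: 0xE6 = 11100110 → 3-byte char (#5). Advance 3.
Byte at offset 13: 0x2E = 00101110 → 1-byte char (#6). Advance 1.
Byte at offset 14: 0xF3 = 11110011 → 4-byte char (#7). Advance 4.
Byte at offset 18: 0xE2 = 11100010 → 3-byte char (#8). Advance 3.
Byte at offset 21: 0xD8 = 11011000 → 2-byte char (#9). Advance 2.
Byte at offset 23: 0xF0 = 11110000 → 4-byte char (#10). Advance 4.
Byte at offset 27: 0xE2 = 11100010 → 3-byte char (#11). Advance 3.
Reached end at offset 30 after 11 code points.

11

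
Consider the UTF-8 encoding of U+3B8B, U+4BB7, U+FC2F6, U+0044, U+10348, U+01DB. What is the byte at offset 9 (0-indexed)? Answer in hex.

0xB6

U+3B8B → 3-byte form E3 AE 8B at offsets 0–2.
U+4BB7 → 3-byte form E4 AE B7 at offsets 3–5.
U+FC2F6 → 4-byte form F3 BC 8B B6 at offsets 6–9.
Offset 9 falls in char 3's range; it's byte 4 of F3 BC 8B B6 = 0xB6.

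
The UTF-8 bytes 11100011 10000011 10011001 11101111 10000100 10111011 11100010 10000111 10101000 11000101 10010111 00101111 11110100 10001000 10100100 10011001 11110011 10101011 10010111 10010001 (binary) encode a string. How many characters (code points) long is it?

7

Byte at offset 0: 0xE3 = 11100011 → 3-byte char (#1). Advance 3.
Byte at offset 3: 0xEF = 11101111 → 3-byte char (#2). Advance 3.
Byte at offset 6: 0xE2 = 11100010 → 3-byte char (#3). Advance 3.
Byte at offset 9: 0xC5 = 11000101 → 2-byte char (#4). Advance 2.
Byte at offset 11: 0x2F = 00101111 → 1-byte char (#5). Advance 1.
Byte at offset 12: 0xF4 = 11110100 → 4-byte char (#6). Advance 4.
Byte at offset 16: 0xF3 = 11110011 → 4-byte char (#7). Advance 4.
Reached end at offset 20 after 7 code points.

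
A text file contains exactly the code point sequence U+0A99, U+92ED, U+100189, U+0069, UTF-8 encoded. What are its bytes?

U+0A99: 3-byte form → E0 AA 99.
U+92ED: 3-byte form → E9 8B AD.
U+100189: 4-byte form → F4 80 86 89.
U+0069: 1-byte form → 69.
Concatenated (11 bytes): E0 AA 99 E9 8B AD F4 80 86 89 69.

E0 AA 99 E9 8B AD F4 80 86 89 69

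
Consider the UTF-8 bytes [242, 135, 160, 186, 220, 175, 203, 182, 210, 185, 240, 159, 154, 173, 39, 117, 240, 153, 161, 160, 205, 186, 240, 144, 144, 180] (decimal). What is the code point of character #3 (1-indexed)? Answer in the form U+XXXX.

U+02F6

Offset 0: leading byte 0xF2 = 11110010 → 4-byte char #1 = F2 87 A0 BA.
Offset 4: leading byte 0xDC = 11011100 → 2-byte char #2 = DC AF.
Offset 6: leading byte 0xCB = 11001011 → 2-byte char #3 = CB B6.
Leading byte 0xCB = 11001011 matches 110xxxxx → 2-byte sequence.
Byte 1: 0xCB = 11001011, payload 01011 (5 bits).
Byte 2: 0xB6 = 10110110 (10xxxxxx ✓), payload 110110.
Concatenate: 01011110110 = 0x2F6 (11 bits → U+02F6).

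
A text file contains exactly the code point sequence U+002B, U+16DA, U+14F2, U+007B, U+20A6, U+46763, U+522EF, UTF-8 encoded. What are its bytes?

U+002B: 1-byte form → 2B.
U+16DA: 3-byte form → E1 9B 9A.
U+14F2: 3-byte form → E1 93 B2.
U+007B: 1-byte form → 7B.
U+20A6: 3-byte form → E2 82 A6.
U+46763: 4-byte form → F1 86 9D A3.
U+522EF: 4-byte form → F1 92 8B AF.
Concatenated (19 bytes): 2B E1 9B 9A E1 93 B2 7B E2 82 A6 F1 86 9D A3 F1 92 8B AF.

2B E1 9B 9A E1 93 B2 7B E2 82 A6 F1 86 9D A3 F1 92 8B AF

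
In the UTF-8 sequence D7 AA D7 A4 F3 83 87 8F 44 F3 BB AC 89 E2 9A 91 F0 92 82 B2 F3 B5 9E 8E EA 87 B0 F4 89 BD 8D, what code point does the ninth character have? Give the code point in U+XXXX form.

Offset 0: leading byte 0xD7 = 11010111 → 2-byte char #1 = D7 AA.
Offset 2: leading byte 0xD7 = 11010111 → 2-byte char #2 = D7 A4.
Offset 4: leading byte 0xF3 = 11110011 → 4-byte char #3 = F3 83 87 8F.
Offset 8: leading byte 0x44 = 01000100 → 1-byte char #4 = 44.
Offset 9: leading byte 0xF3 = 11110011 → 4-byte char #5 = F3 BB AC 89.
Offset 13: leading byte 0xE2 = 11100010 → 3-byte char #6 = E2 9A 91.
Offset 16: leading byte 0xF0 = 11110000 → 4-byte char #7 = F0 92 82 B2.
Offset 20: leading byte 0xF3 = 11110011 → 4-byte char #8 = F3 B5 9E 8E.
Offset 24: leading byte 0xEA = 11101010 → 3-byte char #9 = EA 87 B0.
Leading byte 0xEA = 11101010 matches 1110xxxx → 3-byte sequence.
Byte 1: 0xEA = 11101010, payload 1010 (4 bits).
Byte 2: 0x87 = 10000111 (10xxxxxx ✓), payload 000111.
Byte 3: 0xB0 = 10110000 (10xxxxxx ✓), payload 110000.
Concatenate: 1010000111110000 = 0xA1F0 (16 bits → U+A1F0).

U+A1F0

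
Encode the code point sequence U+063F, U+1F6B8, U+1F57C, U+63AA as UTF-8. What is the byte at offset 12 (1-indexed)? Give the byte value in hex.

1-indexed offset 12 is 0-indexed offset 11.
U+063F → 2-byte form D8 BF at offsets 0–1.
U+1F6B8 → 4-byte form F0 9F 9A B8 at offsets 2–5.
U+1F57C → 4-byte form F0 9F 95 BC at offsets 6–9.
U+63AA → 3-byte form E6 8E AA at offsets 10–12.
Offset 11 falls in char 4's range; it's byte 2 of E6 8E AA = 0x8E.

0x8E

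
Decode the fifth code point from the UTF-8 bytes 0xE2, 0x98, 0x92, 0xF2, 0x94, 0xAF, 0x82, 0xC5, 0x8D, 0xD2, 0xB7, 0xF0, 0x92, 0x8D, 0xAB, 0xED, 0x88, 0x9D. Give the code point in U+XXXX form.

U+1236B

Offset 0: leading byte 0xE2 = 11100010 → 3-byte char #1 = E2 98 92.
Offset 3: leading byte 0xF2 = 11110010 → 4-byte char #2 = F2 94 AF 82.
Offset 7: leading byte 0xC5 = 11000101 → 2-byte char #3 = C5 8D.
Offset 9: leading byte 0xD2 = 11010010 → 2-byte char #4 = D2 B7.
Offset 11: leading byte 0xF0 = 11110000 → 4-byte char #5 = F0 92 8D AB.
Leading byte 0xF0 = 11110000 matches 11110xxx → 4-byte sequence.
Byte 1: 0xF0 = 11110000, payload 000 (3 bits).
Byte 2: 0x92 = 10010010 (10xxxxxx ✓), payload 010010.
Byte 3: 0x8D = 10001101 (10xxxxxx ✓), payload 001101.
Byte 4: 0xAB = 10101011 (10xxxxxx ✓), payload 101011.
Concatenate: 000010010001101101011 = 0x1236B (21 bits → U+1236B).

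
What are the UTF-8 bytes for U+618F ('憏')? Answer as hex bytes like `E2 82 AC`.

E6 86 8F

U+618F = 0x618F = 24975 decimal. In range U+0800–U+FFFF → 3-byte form: 1110xxxx 10xxxxxx 10xxxxxx.
Binary (16 bits): 0110000110001111.
Split 4+6+6: 0110 | 000110 | 001111.
Byte 1: 11100110 = 0xE6.
Byte 2: 10000110 = 0x86.
Byte 3: 10001111 = 0x8F.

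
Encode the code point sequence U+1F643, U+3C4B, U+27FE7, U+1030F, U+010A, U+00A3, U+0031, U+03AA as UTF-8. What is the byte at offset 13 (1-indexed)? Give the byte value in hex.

1-indexed offset 13 is 0-indexed offset 12.
U+1F643 → 4-byte form F0 9F 99 83 at offsets 0–3.
U+3C4B → 3-byte form E3 B1 8B at offsets 4–6.
U+27FE7 → 4-byte form F0 A7 BF A7 at offsets 7–10.
U+1030F → 4-byte form F0 90 8C 8F at offsets 11–14.
Offset 12 falls in char 4's range; it's byte 2 of F0 90 8C 8F = 0x90.

0x90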